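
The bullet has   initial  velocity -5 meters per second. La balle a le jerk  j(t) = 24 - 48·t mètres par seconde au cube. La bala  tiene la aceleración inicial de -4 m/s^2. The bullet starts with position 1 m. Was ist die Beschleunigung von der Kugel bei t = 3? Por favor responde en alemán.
Um dies zu lösen, müssen wir 1 Integral unserer Gleichung für den Ruck j(t) = 24 - 48·t finden. Durch Integration von dem Ruck und Verwendung der Anfangsbedingung a(0) = -4, erhalten wir a(t) = -24·t^2 + 24·t - 4. Aus der Gleichung für die Beschleunigung a(t) = -24·t^2 + 24·t - 4, setzen wir t = 3 ein und erhalten a = -148.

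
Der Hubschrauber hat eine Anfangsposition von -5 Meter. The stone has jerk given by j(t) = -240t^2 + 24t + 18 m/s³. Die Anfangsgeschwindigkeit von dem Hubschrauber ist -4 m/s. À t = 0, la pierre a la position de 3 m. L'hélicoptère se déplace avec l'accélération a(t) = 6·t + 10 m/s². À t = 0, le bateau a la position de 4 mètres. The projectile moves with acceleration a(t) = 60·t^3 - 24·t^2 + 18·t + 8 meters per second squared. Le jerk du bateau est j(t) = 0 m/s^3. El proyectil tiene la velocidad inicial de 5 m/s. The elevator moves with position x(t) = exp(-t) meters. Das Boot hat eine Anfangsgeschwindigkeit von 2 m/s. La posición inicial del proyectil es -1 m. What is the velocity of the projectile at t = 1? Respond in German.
Wir müssen unsere Gleichung für die Beschleunigung a(t) = 60·t^3 - 24·t^2 + 18·t + 8 1-mal integrieren. Durch Integration von der Beschleunigung und Verwendung der Anfangsbedingung v(0) = 5, erhalten wir v(t) = 15·t^4 - 8·t^3 + 9·t^2 + 8·t + 5. Wir haben die Geschwindigkeit v(t) = 15·t^4 - 8·t^3 + 9·t^2 + 8·t + 5. Durch Einsetzen von t = 1: v(1) = 29.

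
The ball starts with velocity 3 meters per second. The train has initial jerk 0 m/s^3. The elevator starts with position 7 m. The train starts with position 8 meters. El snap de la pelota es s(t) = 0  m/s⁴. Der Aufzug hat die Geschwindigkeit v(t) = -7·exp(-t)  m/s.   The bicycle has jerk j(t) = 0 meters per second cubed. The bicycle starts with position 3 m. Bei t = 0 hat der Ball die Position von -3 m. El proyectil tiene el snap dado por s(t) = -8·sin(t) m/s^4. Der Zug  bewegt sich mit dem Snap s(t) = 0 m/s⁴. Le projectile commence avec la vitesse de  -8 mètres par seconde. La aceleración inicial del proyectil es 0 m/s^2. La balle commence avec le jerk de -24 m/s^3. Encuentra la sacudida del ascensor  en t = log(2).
Debemos derivar nuestra ecuación de la velocidad v(t) = -7·exp(-t) 2 veces. Derivando la velocidad, obtenemos la aceleración: a(t) = 7·exp(-t). Derivando la aceleración, obtenemos la sacudida: j(t) = -7·exp(-t). Tenemos la sacudida j(t) = -7·exp(-t). Sustituyendo t = log(2): j(log(2)) = -7/2.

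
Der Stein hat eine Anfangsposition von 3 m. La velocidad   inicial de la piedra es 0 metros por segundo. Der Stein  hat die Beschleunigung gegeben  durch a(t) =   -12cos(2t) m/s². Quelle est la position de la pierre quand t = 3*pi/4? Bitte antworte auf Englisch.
To solve this, we need to take 2 integrals of our acceleration equation a(t) = -12·cos(2·t). Integrating acceleration and using the initial condition v(0) = 0, we get v(t) = -6·sin(2·t). Taking ∫v(t)dt and applying x(0) = 3, we find x(t) = 3·cos(2·t). From the given position equation x(t) = 3·cos(2·t), we substitute t = 3*pi/4 to get x = 0.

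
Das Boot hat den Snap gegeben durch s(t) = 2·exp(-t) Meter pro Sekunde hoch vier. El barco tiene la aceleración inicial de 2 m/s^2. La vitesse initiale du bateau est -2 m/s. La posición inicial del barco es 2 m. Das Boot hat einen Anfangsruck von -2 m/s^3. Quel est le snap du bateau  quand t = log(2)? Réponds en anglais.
We have snap s(t) = 2·exp(-t). Substituting t = log(2): s(log(2)) = 1.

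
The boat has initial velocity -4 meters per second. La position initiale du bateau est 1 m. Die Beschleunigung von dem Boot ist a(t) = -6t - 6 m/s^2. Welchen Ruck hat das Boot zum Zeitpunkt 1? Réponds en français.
En partant de l'accélération a(t) = -6·t - 6, nous prenons 1 dérivée. En prenant d/dt de a(t), nous trouvons j(t) = -6. Nous avons le jerk j(t) = -6. En substituant t = 1: j(1) = -6.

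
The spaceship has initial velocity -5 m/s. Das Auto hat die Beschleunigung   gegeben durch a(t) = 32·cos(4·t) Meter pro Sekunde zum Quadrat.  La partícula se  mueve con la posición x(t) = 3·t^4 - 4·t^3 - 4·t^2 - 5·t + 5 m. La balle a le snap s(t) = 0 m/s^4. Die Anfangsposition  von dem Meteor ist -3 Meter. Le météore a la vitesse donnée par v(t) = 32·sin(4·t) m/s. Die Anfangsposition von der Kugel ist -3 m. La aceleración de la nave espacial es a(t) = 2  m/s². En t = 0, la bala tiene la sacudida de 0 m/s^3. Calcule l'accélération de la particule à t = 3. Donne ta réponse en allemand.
Um dies zu lösen, müssen wir 2 Ableitungen unserer Gleichung für die Position x(t) = 3·t^4 - 4·t^3 - 4·t^2 - 5·t + 5 nehmen. Die Ableitung von der Position ergibt die Geschwindigkeit: v(t) = 12·t^3 - 12·t^2 - 8·t - 5. Mit d/dt von v(t) finden wir a(t) = 36·t^2 - 24·t - 8. Mit a(t) = 36·t^2 - 24·t - 8 und Einsetzen von t = 3, finden wir a = 244.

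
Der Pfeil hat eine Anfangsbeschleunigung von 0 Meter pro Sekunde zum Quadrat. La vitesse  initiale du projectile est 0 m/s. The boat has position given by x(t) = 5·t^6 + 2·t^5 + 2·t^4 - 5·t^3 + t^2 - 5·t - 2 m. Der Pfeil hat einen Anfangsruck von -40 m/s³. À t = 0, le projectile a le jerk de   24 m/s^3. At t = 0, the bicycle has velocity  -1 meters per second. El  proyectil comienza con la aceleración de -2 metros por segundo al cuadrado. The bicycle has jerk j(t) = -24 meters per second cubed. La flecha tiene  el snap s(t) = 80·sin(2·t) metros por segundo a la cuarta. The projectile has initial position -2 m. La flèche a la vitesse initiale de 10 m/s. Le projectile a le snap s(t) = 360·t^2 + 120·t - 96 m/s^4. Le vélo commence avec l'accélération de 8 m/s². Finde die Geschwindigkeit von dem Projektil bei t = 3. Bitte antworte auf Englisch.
To solve this, we need to take 3 antiderivatives of our snap equation s(t) = 360·t^2 + 120·t - 96. Taking ∫s(t)dt and applying j(0) = 24, we find j(t) = 120·t^3 + 60·t^2 - 96·t + 24. The antiderivative of jerk is acceleration. Using a(0) = -2, we get a(t) = 30·t^4 + 20·t^3 - 48·t^2 + 24·t - 2. Finding the antiderivative of a(t) and using v(0) = 0: v(t) = t·(6·t^4 + 5·t^3 - 16·t^2 + 12·t - 2). Using v(t) = t·(6·t^4 + 5·t^3 - 16·t^2 + 12·t - 2) and substituting t = 3, we find v = 1533.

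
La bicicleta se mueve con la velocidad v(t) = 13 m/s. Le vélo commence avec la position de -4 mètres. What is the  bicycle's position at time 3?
We need to integrate our velocity equation v(t) = 13 1 time. Taking ∫v(t)dt and applying x(0) = -4, we find x(t) = 13·t - 4. From the given position equation x(t) = 13·t - 4, we substitute t = 3 to get x = 35.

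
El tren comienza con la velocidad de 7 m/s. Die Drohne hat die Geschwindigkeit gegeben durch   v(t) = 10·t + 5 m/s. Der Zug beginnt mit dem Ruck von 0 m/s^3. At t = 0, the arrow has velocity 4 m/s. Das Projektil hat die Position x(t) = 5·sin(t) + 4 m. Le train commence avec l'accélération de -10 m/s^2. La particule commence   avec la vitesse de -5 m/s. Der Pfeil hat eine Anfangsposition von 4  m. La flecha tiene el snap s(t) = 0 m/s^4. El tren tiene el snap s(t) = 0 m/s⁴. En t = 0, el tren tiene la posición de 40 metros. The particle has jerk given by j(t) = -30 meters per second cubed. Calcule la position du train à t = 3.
Nous devons intégrer notre équation du snap s(t) = 0 4 fois. La primitive du snap, avec j(0) = 0, donne le jerk: j(t) = 0. En intégrant le jerk et en utilisant la condition initiale a(0) = -10, nous obtenons a(t) = -10. L'intégrale de l'accélération est la vitesse. En utilisant v(0) = 7, nous obtenons v(t) = 7 - 10·t. En prenant ∫v(t)dt et en appliquant x(0) = 40, nous trouvons x(t) = -5·t^2 + 7·t + 40. De l'équation de la position x(t) = -5·t^2 + 7·t + 40, nous substituons t = 3 pour obtenir x = 16.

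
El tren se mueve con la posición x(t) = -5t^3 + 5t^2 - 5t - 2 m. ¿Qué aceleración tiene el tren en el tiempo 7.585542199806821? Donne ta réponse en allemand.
Ausgehend von der Position x(t) = -5·t^3 + 5·t^2 - 5·t - 2, nehmen wir 2 Ableitungen. Die Ableitung von der Position ergibt die Geschwindigkeit: v(t) = -15·t^2 + 10·t - 5. Die Ableitung von der Geschwindigkeit ergibt die Beschleunigung: a(t) = 10 - 30·t. Aus der Gleichung für die Beschleunigung a(t) = 10 - 30·t, setzen wir t = 7.585542199806821 ein und erhalten a = -217.566265994205.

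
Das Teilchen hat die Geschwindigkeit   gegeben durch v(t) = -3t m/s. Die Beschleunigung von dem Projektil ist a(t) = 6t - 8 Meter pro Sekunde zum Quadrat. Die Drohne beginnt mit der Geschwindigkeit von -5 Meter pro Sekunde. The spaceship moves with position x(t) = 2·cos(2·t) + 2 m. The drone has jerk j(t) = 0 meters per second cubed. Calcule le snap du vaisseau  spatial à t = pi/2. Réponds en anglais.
Starting from position x(t) = 2·cos(2·t) + 2, we take 4 derivatives. Taking d/dt of x(t), we find v(t) = -4·sin(2·t). Taking d/dt of v(t), we find a(t) = -8·cos(2·t). The derivative of acceleration gives jerk: j(t) = 16·sin(2·t). Taking d/dt of j(t), we find s(t) = 32·cos(2·t). From the given snap equation s(t) = 32·cos(2·t), we substitute t = pi/2 to get s = -32.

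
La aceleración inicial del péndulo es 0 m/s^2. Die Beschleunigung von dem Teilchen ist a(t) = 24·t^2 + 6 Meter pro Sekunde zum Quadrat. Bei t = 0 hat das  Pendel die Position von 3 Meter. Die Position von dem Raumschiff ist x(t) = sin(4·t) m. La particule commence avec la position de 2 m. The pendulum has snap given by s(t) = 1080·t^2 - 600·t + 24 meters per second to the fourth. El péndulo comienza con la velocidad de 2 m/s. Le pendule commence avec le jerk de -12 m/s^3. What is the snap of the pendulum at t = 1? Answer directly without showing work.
The snap at t = 1 is s = 504.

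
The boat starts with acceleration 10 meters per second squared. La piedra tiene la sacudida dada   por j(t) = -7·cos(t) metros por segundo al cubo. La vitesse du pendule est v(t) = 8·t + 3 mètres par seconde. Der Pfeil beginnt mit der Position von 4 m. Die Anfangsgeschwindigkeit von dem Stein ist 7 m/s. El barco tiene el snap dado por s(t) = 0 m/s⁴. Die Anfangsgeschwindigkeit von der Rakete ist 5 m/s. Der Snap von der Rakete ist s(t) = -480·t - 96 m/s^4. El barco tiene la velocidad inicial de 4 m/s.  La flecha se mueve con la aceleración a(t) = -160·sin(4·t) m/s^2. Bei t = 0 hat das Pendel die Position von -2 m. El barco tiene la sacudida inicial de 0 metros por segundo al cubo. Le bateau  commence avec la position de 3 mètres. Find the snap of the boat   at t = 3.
Using s(t) = 0 and substituting t = 3, we find s = 0.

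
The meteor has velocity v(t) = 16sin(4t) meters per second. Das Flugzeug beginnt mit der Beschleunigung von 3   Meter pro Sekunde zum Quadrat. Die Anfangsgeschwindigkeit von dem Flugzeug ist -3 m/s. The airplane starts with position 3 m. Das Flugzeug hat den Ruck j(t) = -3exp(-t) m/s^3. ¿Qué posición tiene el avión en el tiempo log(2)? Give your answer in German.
Ausgehend von dem Ruck j(t) = -3·exp(-t), nehmen wir 3 Stammfunktionen. Durch Integration von dem Ruck und Verwendung der Anfangsbedingung a(0) = 3, erhalten wir a(t) = 3·exp(-t). Mit ∫a(t)dt und Anwendung von v(0) = -3, finden wir v(t) = -3·exp(-t). Das Integral von der Geschwindigkeit, mit x(0) = 3, ergibt die Position: x(t) = 3·exp(-t). Aus der Gleichung für die Position x(t) = 3·exp(-t), setzen wir t = log(2) ein und erhalten x = 3/2.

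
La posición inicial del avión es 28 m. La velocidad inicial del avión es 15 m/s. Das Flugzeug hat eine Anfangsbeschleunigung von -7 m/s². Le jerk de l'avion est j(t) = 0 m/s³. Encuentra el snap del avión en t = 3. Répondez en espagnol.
Para resolver esto, necesitamos tomar 1 derivada de nuestra ecuación de la sacudida j(t) = 0. Derivando la sacudida, obtenemos el snap: s(t) = 0. Tenemos el snap s(t) = 0. Sustituyendo t = 3: s(3) = 0.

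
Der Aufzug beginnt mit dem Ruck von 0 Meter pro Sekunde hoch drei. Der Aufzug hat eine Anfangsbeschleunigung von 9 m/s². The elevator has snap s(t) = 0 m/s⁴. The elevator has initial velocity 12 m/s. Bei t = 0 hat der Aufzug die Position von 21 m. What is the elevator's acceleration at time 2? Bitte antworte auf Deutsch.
Wir müssen die Stammfunktion unserer Gleichung für den Snap s(t) = 0 2-mal finden. Die Stammfunktion von dem Snap, mit j(0) = 0, ergibt den Ruck: j(t) = 0. Mit ∫j(t)dt und Anwendung von a(0) = 9, finden wir a(t) = 9. Mit a(t) = 9 und Einsetzen von t = 2, finden wir a = 9.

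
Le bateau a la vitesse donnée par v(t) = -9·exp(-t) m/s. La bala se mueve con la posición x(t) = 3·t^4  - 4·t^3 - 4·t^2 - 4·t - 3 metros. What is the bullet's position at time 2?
Using x(t) = 3·t^4 - 4·t^3 - 4·t^2 - 4·t - 3 and substituting t = 2, we find x = -11.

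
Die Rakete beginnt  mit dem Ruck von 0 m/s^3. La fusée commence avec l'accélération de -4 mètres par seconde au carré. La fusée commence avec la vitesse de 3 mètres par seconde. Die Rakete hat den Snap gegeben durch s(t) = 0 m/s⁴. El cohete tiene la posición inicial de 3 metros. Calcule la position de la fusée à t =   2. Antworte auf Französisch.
En partant du snap s(t) = 0, nous prenons 4 intégrales. L'intégrale du snap est le jerk. En utilisant j(0) = 0, nous obtenons j(t) = 0. En prenant ∫j(t)dt et en appliquant a(0) = -4, nous trouvons a(t) = -4. L'intégrale de l'accélération est la vitesse. En utilisant v(0) = 3, nous obtenons v(t) = 3 - 4·t. L'intégrale de la vitesse, avec x(0) = 3, donne la position: x(t) = -2·t^2 + 3·t + 3. Nous avons la position x(t) = -2·t^2 + 3·t + 3. En substituant t = 2: x(2) = 1.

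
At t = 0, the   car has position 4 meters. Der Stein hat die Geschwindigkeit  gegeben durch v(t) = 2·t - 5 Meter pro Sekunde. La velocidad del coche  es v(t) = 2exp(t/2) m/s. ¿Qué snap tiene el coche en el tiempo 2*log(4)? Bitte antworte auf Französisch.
Nous devons dériver notre équation de la vitesse v(t) = 2·exp(t/2) 3 fois. La dérivée de la vitesse donne l'accélération: a(t) = exp(t/2). En dérivant l'accélération, nous obtenons le jerk: j(t) = exp(t/2)/2. En prenant d/dt de j(t), nous trouvons s(t) = exp(t/2)/4. De l'équation du snap s(t) = exp(t/2)/4, nous substituons t = 2*log(4) pour obtenir s = 1.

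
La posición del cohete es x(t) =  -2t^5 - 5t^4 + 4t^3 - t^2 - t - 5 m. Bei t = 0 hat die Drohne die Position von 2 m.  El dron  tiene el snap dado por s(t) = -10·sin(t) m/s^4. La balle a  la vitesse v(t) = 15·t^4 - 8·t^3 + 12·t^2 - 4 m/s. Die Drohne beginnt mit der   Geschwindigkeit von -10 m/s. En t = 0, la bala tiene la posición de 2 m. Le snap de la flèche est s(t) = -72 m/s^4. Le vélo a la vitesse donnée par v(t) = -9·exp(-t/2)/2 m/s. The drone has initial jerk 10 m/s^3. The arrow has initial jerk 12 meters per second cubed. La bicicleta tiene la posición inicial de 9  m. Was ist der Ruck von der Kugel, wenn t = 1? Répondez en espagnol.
Para resolver esto, necesitamos tomar 2 derivadas de nuestra ecuación de la velocidad v(t) = 15·t^4 - 8·t^3 + 12·t^2 - 4. La derivada de la velocidad da la aceleración: a(t) = 60·t^3 - 24·t^2 + 24·t. Derivando la aceleración, obtenemos la sacudida: j(t) = 180·t^2 - 48·t + 24. Usando j(t) = 180·t^2 - 48·t + 24 y sustituyendo t = 1, encontramos j = 156.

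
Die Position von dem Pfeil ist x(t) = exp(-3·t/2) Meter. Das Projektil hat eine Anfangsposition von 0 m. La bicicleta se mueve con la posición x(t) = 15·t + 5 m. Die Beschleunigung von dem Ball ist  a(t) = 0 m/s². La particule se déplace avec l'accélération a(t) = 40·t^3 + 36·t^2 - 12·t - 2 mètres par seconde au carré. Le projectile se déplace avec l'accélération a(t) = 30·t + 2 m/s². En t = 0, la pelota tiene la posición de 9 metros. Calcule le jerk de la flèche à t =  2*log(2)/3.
Nous devons dériver notre équation de la position x(t) = exp(-3·t/2) 3 fois. En prenant d/dt de x(t), nous trouvons v(t) = -3·exp(-3·t/2)/2. La dérivée de la vitesse donne l'accélération: a(t) = 9·exp(-3·t/2)/4. En prenant d/dt de a(t), nous trouvons j(t) = -27·exp(-3·t/2)/8. En utilisant j(t) = -27·exp(-3·t/2)/8 et en substituant t = 2*log(2)/3, nous trouvons j = -27/16.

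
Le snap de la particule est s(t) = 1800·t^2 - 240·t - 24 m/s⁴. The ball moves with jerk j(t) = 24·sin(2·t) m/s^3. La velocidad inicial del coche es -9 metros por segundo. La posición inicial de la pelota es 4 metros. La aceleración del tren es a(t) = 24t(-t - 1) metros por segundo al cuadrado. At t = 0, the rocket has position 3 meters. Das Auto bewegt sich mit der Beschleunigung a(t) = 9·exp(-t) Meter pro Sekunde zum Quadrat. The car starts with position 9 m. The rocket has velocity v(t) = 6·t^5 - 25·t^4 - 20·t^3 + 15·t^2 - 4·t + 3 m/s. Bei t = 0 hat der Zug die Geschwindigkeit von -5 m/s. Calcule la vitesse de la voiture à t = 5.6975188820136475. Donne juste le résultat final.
La vitesse à t = 5.6975188820136475 est v = -0.0301884974987798.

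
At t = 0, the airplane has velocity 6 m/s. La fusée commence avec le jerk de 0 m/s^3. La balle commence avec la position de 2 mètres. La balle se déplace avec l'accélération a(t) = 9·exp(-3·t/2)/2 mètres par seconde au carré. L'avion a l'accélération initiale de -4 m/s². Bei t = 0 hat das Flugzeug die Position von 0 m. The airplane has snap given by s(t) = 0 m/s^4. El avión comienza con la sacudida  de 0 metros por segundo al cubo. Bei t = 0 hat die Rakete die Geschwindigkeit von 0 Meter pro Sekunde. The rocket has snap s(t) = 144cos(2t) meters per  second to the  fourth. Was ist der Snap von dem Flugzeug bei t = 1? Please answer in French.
En utilisant s(t) = 0 et en substituant t = 1, nous trouvons s = 0.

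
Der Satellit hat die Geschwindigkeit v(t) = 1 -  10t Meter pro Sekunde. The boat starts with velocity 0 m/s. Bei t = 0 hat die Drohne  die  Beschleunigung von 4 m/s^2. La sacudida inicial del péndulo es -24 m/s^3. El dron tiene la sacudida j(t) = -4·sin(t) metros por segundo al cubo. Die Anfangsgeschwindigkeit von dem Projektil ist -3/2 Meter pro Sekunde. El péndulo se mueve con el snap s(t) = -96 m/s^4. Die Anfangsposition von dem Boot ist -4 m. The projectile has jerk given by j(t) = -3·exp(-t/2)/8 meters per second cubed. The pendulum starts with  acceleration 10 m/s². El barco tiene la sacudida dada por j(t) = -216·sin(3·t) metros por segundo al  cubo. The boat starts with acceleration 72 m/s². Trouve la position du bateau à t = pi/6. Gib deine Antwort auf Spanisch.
Necesitamos integrar nuestra ecuación de la sacudida j(t) = -216·sin(3·t) 3 veces. La integral de la sacudida es la aceleración. Usando a(0) = 72, obtenemos a(t) = 72·cos(3·t). La integral de la aceleración, con v(0) = 0, da la velocidad: v(t) = 24·sin(3·t). La integral de la velocidad es la posición. Usando x(0) = -4, obtenemos x(t) = 4 - 8·cos(3·t). De la ecuación de la posición x(t) = 4 - 8·cos(3·t), sustituimos t = pi/6 para obtener x = 4.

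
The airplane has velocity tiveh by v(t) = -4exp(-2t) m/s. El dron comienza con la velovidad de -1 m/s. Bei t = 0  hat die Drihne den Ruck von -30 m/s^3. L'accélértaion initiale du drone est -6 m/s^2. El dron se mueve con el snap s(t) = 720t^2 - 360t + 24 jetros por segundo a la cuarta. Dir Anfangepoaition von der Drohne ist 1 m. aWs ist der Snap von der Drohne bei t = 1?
Aus der Gleichung für den Snap s(t) = 720·t^2 - 360·t + 24, setzen wir t = 1 ein und erhalten s = 384.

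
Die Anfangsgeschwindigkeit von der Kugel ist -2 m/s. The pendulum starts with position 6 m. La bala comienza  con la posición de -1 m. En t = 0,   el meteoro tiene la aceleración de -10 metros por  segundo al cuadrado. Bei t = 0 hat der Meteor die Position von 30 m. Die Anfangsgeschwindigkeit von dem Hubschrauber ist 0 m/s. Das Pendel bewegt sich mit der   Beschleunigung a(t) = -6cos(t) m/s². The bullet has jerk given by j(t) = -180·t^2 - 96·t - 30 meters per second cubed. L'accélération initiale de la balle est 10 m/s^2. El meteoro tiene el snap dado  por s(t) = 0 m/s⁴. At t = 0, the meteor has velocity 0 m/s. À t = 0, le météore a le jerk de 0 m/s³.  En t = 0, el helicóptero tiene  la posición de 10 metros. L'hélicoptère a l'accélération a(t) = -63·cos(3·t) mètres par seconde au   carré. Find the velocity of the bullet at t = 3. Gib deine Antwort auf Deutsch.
Wir müssen die Stammfunktion unserer Gleichung für den Ruck j(t) = -180·t^2 - 96·t - 30 2-mal finden. Das Integral von dem Ruck, mit a(0) = 10, ergibt die Beschleunigung: a(t) = -60·t^3 - 48·t^2 - 30·t + 10. Durch Integration von der Beschleunigung und Verwendung der Anfangsbedingung v(0) = -2, erhalten wir v(t) = -15·t^4 - 16·t^3 - 15·t^2 + 10·t - 2. Aus der Gleichung für die Geschwindigkeit v(t) = -15·t^4 - 16·t^3 - 15·t^2 + 10·t - 2, setzen wir t = 3 ein und erhalten v = -1754.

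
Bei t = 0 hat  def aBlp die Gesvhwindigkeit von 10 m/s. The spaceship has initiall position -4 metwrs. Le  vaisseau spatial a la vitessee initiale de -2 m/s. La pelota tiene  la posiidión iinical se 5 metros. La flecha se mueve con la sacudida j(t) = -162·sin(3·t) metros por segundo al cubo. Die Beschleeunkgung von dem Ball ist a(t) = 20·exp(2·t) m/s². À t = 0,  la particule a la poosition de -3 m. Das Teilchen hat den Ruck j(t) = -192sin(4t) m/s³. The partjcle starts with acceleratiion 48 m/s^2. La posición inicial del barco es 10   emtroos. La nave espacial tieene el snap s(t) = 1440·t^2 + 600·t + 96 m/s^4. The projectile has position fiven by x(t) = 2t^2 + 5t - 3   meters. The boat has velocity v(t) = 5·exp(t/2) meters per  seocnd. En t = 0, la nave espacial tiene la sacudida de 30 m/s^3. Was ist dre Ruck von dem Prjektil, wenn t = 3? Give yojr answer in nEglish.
Starting from position x(t) = 2·t^2 + 5·t - 3, we take 3 derivatives. The derivative of position gives velocity: v(t) = 4·t + 5. The derivative of velocity gives acceleration: a(t) = 4. Taking d/dt of a(t), we find j(t) = 0. We have jerk j(t) = 0. Substituting t = 3: j(3) = 0.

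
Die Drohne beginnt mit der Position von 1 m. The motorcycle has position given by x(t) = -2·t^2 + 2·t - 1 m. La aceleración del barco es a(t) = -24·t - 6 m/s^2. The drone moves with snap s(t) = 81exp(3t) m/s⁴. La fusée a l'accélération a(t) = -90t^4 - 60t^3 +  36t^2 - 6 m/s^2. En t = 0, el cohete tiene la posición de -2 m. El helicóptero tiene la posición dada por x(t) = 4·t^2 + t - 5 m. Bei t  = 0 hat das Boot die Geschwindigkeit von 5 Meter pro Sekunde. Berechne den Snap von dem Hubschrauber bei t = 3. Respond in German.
Um dies zu lösen, müssen wir 4 Ableitungen unserer Gleichung für die Position x(t) = 4·t^2 + t - 5 nehmen. Die Ableitung von der Position ergibt die Geschwindigkeit: v(t) = 8·t + 1. Durch Ableiten von der Geschwindigkeit erhalten wir die Beschleunigung: a(t) = 8. Die Ableitung von der Beschleunigung ergibt den Ruck: j(t) = 0. Die Ableitung von dem Ruck ergibt den Snap: s(t) = 0. Wir haben den Snap s(t) = 0. Durch Einsetzen von t = 3: s(3) = 0.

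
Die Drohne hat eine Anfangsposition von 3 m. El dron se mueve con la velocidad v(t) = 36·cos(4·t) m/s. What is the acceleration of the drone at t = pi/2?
We must differentiate our velocity equation v(t) = 36·cos(4·t) 1 time. Taking d/dt of v(t), we find a(t) = -144·sin(4·t). From the given acceleration equation a(t) = -144·sin(4·t), we substitute t = pi/2 to get a = 0.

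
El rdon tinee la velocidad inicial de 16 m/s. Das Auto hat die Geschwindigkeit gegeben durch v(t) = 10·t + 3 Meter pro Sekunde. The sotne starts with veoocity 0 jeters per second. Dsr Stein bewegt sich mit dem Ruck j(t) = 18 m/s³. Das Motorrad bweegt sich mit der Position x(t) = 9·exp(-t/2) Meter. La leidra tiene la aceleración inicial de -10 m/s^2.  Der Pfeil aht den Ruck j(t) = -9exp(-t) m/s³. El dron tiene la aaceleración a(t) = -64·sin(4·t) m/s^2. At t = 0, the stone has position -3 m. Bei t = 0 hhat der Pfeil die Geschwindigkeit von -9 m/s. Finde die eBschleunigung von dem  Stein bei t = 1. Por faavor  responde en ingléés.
To solve this, we need to take 1 integral of our jerk equation j(t) = 18. Taking ∫j(t)dt and applying a(0) = -10, we find a(t) = 18·t - 10. Using a(t) = 18·t - 10 and substituting t = 1, we find a = 8.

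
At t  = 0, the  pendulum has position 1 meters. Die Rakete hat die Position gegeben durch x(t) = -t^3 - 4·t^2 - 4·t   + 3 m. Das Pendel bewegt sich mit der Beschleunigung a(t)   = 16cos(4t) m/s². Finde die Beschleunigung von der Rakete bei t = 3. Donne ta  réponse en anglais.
We must differentiate our position equation x(t) = -t^3 - 4·t^2 - 4·t + 3 2 times. The derivative of position gives velocity: v(t) = -3·t^2 - 8·t - 4. Differentiating velocity, we get acceleration: a(t) = -6·t - 8. From the given acceleration equation a(t) = -6·t - 8, we substitute t = 3 to get a = -26.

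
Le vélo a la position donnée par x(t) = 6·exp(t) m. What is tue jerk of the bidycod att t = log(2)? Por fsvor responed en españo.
Debemos derivar nuestra ecuación de la posición x(t) = 6·exp(t) 3 veces. La derivada de la posición da la velocidad: v(t) = 6·exp(t). Tomando d/dt de v(t), encontramos a(t) = 6·exp(t). Tomando d/dt de a(t), encontramos j(t) = 6·exp(t). De la ecuación de la sacudida j(t) = 6·exp(t), sustituimos t = log(2) para obtener j = 12.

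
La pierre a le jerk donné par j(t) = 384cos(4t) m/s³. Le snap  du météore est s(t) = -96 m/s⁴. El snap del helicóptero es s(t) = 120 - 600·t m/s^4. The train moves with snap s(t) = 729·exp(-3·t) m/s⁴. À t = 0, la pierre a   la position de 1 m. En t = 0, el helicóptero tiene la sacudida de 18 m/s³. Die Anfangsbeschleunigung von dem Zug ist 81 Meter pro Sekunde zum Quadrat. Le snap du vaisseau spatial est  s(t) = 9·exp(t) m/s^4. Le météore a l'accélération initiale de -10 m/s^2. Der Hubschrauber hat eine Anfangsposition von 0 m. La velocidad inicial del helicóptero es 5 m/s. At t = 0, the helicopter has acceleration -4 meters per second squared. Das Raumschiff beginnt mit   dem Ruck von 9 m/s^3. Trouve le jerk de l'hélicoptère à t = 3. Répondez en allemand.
Wir müssen unsere Gleichung für den Snap s(t) = 120 - 600·t 1-mal integrieren. Durch Integration von dem Snap und Verwendung der Anfangsbedingung j(0) = 18, erhalten wir j(t) = -300·t^2 + 120·t + 18. Aus der Gleichung für den Ruck j(t) = -300·t^2 + 120·t + 18, setzen wir t = 3 ein und erhalten j = -2322.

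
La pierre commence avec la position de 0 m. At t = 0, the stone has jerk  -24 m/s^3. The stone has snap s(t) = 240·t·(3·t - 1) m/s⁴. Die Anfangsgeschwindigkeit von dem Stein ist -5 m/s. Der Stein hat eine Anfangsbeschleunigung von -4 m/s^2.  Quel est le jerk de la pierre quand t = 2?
Pour résoudre ceci, nous devons prendre 1 primitive de notre équation du snap s(t) = 240·t·(3·t - 1). En intégrant le snap et en utilisant la condition initiale j(0) = -24, nous obtenons j(t) = 240·t^3 - 120·t^2 - 24. De l'équation du jerk j(t) = 240·t^3 - 120·t^2 - 24, nous substituons t = 2 pour obtenir j = 1416.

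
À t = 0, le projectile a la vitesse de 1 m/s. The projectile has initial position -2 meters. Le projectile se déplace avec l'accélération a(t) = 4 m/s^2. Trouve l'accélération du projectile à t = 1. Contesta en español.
Tenemos la aceleración a(t) = 4. Sustituyendo t = 1: a(1) = 4.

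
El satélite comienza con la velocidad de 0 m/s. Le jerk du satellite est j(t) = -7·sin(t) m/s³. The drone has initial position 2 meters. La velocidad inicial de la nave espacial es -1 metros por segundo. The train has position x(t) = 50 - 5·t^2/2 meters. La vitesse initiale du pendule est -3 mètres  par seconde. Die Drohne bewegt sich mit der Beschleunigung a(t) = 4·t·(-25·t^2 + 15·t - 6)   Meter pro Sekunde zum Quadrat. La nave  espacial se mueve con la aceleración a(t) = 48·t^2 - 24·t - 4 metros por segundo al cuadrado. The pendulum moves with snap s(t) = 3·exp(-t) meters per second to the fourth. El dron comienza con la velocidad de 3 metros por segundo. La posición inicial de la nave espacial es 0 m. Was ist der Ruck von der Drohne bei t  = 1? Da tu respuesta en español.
Partiendo de la aceleración a(t) = 4·t·(-25·t^2 + 15·t - 6), tomamos 1 derivada. Derivando la aceleración, obtenemos la sacudida: j(t) = -100·t^2 + 4·t·(15 - 50·t) + 60·t - 24. Tenemos la sacudida j(t) = -100·t^2 + 4·t·(15 - 50·t) + 60·t - 24. Sustituyendo t = 1: j(1) = -204.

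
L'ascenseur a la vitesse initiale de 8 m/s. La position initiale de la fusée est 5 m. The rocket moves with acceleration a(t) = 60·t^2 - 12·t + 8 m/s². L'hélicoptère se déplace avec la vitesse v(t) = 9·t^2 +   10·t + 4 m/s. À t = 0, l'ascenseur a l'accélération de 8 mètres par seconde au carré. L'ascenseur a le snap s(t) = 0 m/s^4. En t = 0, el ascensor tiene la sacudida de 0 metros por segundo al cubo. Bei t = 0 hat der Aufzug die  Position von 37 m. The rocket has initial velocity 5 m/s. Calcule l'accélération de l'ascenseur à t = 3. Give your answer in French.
En partant du snap s(t) = 0, nous prenons 2 primitives. L'intégrale du snap est le jerk. En utilisant j(0) = 0, nous obtenons j(t) = 0. En intégrant le jerk et en utilisant la condition initiale a(0) = 8, nous obtenons a(t) = 8. En utilisant a(t) = 8 et en substituant t = 3, nous trouvons a = 8.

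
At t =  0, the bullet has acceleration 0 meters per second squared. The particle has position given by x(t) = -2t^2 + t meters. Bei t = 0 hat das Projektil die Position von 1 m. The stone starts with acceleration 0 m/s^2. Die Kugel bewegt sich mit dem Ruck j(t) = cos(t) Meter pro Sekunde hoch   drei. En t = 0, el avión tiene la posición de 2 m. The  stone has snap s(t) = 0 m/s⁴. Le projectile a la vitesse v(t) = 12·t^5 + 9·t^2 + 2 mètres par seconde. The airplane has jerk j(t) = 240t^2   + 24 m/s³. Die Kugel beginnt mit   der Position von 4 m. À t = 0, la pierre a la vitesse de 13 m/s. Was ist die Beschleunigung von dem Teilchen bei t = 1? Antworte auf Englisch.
We must differentiate our position equation x(t) = -2·t^2 + t 2 times. Taking d/dt of x(t), we find v(t) = 1 - 4·t. Differentiating velocity, we get acceleration: a(t) = -4. From the given acceleration equation a(t) = -4, we substitute t = 1 to get a = -4.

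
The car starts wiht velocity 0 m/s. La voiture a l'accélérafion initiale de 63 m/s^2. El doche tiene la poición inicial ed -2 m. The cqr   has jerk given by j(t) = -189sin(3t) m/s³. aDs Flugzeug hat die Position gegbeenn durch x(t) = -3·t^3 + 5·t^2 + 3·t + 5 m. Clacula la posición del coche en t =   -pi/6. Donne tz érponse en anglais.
Starting from jerk j(t) = -189·sin(3·t), we take 3 antiderivatives. Integrating jerk and using the initial condition a(0) = 63, we get a(t) = 63·cos(3·t). The integral of acceleration, with v(0) = 0, gives velocity: v(t) = 21·sin(3·t). The antiderivative of velocity is position. Using x(0) = -2, we get x(t) = 5 - 7·cos(3·t). Using x(t) = 5 - 7·cos(3·t) and substituting t = -pi/6, we find x = 5.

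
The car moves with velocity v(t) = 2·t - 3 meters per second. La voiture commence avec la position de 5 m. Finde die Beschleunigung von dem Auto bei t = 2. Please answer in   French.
Pour résoudre ceci, nous devons prendre 1 dérivée de notre équation de la vitesse v(t) = 2·t - 3. En dérivant la vitesse, nous obtenons l'accélération: a(t) = 2. En utilisant a(t) = 2 et en substituant t = 2, nous trouvons a = 2.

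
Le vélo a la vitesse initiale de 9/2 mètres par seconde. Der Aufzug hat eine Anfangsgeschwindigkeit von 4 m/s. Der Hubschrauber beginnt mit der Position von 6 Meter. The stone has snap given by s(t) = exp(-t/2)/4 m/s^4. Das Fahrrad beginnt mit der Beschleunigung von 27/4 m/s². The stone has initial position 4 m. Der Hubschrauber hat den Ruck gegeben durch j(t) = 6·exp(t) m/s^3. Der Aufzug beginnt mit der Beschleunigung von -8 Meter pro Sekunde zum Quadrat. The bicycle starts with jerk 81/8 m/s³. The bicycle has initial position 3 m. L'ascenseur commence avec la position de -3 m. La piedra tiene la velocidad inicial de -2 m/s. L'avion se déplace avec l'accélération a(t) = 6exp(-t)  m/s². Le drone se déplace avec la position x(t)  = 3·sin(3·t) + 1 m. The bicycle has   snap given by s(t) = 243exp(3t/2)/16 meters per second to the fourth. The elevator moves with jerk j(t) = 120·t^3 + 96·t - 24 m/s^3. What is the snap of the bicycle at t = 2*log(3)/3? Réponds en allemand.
Aus der Gleichung für den Snap s(t) = 243·exp(3·t/2)/16, setzen wir t = 2*log(3)/3 ein und erhalten s = 729/16.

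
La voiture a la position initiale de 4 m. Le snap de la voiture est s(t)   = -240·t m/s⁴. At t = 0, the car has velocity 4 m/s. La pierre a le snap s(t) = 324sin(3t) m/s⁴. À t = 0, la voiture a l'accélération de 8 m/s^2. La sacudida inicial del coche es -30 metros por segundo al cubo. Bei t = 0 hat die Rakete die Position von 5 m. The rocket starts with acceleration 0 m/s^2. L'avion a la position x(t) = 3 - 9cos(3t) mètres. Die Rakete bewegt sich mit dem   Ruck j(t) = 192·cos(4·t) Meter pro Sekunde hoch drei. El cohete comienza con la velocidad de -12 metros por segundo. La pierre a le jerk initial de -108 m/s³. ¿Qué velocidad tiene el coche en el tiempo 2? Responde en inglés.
Starting from snap s(t) = -240·t, we take 3 antiderivatives. Taking ∫s(t)dt and applying j(0) = -30, we find j(t) = -120·t^2 - 30. Finding the integral of j(t) and using a(0) = 8: a(t) = -40·t^3 - 30·t + 8. Taking ∫a(t)dt and applying v(0) = 4, we find v(t) = -10·t^4 - 15·t^2 + 8·t + 4. From the given velocity equation v(t) = -10·t^4 - 15·t^2 + 8·t + 4, we substitute t = 2 to get v = -200.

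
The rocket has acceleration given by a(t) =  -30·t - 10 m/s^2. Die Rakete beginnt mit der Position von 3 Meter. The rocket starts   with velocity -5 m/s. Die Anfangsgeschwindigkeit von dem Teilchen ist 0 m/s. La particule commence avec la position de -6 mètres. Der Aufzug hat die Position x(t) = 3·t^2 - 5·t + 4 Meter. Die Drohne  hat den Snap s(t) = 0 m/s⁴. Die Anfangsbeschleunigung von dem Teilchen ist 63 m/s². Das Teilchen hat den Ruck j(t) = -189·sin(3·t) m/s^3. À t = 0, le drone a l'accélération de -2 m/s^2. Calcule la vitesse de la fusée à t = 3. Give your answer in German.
Wir müssen das Integral unserer Gleichung für die Beschleunigung a(t) = -30·t - 10 1-mal finden. Das Integral von der Beschleunigung ist die Geschwindigkeit. Mit v(0) = -5 erhalten wir v(t) = -15·t^2 - 10·t - 5. Wir haben die Geschwindigkeit v(t) = -15·t^2 - 10·t - 5. Durch Einsetzen von t = 3: v(3) = -170.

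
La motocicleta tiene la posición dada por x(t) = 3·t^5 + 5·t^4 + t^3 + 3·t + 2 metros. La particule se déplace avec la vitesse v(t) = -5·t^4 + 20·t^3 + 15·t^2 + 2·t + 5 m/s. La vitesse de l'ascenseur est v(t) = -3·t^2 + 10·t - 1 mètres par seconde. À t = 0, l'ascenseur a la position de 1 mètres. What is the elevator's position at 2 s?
Starting from velocity v(t) = -3·t^2 + 10·t - 1, we take 1 integral. Integrating velocity and using the initial condition x(0) = 1, we get x(t) = -t^3 + 5·t^2 - t + 1. Using x(t) = -t^3 + 5·t^2 - t + 1 and substituting t = 2, we find x = 11.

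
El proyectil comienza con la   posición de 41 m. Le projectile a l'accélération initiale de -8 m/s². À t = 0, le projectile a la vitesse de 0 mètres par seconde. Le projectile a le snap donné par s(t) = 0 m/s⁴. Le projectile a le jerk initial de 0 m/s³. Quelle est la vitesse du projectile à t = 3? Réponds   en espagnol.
Debemos encontrar la integral de nuestra ecuación del snap s(t) = 0 3 veces. Integrando el snap y usando la condición inicial j(0) = 0, obtenemos j(t) = 0. La integral de la sacudida, con a(0) = -8, da la aceleración: a(t) = -8. La antiderivada de la aceleración, con v(0) = 0, da la velocidad: v(t) = -8·t. Usando v(t) = -8·t y sustituyendo t = 3, encontramos v = -24.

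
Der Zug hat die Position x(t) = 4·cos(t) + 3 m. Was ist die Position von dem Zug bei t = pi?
Aus der Gleichung für die Position x(t) = 4·cos(t) + 3, setzen wir t = pi ein und erhalten x = -1.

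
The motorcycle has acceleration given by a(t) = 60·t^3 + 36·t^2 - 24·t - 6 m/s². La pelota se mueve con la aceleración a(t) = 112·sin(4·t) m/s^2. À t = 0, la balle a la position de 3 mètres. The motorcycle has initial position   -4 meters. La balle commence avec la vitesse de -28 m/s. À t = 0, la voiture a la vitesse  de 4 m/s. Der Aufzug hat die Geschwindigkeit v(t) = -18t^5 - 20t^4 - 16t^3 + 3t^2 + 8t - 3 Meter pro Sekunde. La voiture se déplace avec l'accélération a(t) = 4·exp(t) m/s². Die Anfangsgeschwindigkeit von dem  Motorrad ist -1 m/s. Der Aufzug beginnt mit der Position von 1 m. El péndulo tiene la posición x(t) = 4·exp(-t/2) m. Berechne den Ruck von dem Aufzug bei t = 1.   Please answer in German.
Wir müssen unsere Gleichung für die Geschwindigkeit v(t) = -18·t^5 - 20·t^4 - 16·t^3 + 3·t^2 + 8·t - 3 2-mal ableiten. Mit d/dt von v(t) finden wir a(t) = -90·t^4 - 80·t^3 - 48·t^2 + 6·t + 8. Die Ableitung von der Beschleunigung ergibt den Ruck: j(t) = -360·t^3 - 240·t^2 - 96·t + 6. Wir haben den Ruck j(t) = -360·t^3 - 240·t^2 - 96·t + 6. Durch Einsetzen von t = 1: j(1) = -690.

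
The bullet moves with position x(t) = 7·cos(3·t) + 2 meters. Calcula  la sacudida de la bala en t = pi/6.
Partiendo de la posición x(t) = 7·cos(3·t) + 2, tomamos 3 derivadas. Tomando d/dt de x(t), encontramos v(t) = -21·sin(3·t). La derivada de la velocidad da la aceleración: a(t) = -63·cos(3·t). Tomando d/dt de a(t), encontramos j(t) = 189·sin(3·t). Tenemos la sacudida j(t) = 189·sin(3·t). Sustituyendo t = pi/6: j(pi/6) = 189.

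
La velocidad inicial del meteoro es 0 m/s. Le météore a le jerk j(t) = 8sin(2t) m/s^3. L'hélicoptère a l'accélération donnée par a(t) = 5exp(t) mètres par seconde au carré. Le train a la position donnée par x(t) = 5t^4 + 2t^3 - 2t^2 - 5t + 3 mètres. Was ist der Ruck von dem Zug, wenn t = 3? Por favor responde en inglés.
Starting from position x(t) = 5·t^4 + 2·t^3 - 2·t^2 - 5·t + 3, we take 3 derivatives. Taking d/dt of x(t), we find v(t) = 20·t^3 + 6·t^2 - 4·t - 5. The derivative of velocity gives acceleration: a(t) = 60·t^2 + 12·t - 4. Taking d/dt of a(t), we find j(t) = 120·t + 12. We have jerk j(t) = 120·t + 12. Substituting t = 3: j(3) = 372.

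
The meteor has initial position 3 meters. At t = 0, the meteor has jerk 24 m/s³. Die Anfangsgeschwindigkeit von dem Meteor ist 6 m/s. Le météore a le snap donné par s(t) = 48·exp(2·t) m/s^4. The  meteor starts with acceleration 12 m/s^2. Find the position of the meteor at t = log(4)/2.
Starting from snap s(t) = 48·exp(2·t), we take 4 integrals. Finding the integral of s(t) and using j(0) = 24: j(t) = 24·exp(2·t). The antiderivative of jerk is acceleration. Using a(0) = 12, we get a(t) = 12·exp(2·t). Finding the antiderivative of a(t) and using v(0) = 6: v(t) = 6·exp(2·t). Taking ∫v(t)dt and applying x(0) = 3, we find x(t) = 3·exp(2·t). We have position x(t) = 3·exp(2·t). Substituting t = log(4)/2: x(log(4)/2) = 12.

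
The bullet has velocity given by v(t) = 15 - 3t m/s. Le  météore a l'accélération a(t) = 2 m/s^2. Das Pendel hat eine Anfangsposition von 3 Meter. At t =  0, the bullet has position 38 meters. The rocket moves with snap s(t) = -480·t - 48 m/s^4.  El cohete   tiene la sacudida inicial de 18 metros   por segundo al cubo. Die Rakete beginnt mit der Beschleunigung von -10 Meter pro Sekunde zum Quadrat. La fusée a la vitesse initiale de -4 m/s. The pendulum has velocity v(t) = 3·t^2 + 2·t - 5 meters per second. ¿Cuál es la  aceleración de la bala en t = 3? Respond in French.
Nous devons dériver notre équation de la vitesse v(t) = 15 - 3·t 1 fois. En prenant d/dt de v(t), nous trouvons a(t) = -3. En utilisant a(t) = -3 et en substituant t = 3, nous trouvons a = -3.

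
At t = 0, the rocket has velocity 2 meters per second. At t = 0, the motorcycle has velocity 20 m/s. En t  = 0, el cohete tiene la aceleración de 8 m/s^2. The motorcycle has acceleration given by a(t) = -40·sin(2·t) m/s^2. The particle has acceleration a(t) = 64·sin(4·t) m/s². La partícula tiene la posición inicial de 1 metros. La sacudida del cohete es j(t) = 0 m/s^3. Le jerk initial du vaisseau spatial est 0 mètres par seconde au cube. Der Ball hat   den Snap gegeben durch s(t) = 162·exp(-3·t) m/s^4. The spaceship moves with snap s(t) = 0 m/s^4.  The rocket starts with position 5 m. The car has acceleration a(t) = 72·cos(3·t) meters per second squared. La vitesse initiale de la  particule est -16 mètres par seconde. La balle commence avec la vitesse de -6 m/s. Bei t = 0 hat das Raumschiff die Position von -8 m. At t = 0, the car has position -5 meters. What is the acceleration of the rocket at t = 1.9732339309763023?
To find the answer, we compute 1 integral of j(t) = 0. The integral of jerk, with a(0) = 8, gives acceleration: a(t) = 8. We have acceleration a(t) = 8. Substituting t = 1.9732339309763023: a(1.9732339309763023) = 8.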